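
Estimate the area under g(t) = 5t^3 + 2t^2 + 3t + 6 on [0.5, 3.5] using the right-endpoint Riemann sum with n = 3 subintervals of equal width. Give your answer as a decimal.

391.375

Δt = (3.5 − 0.5)/3 = 1.
Right endpoints: 1.5, 2.5, 3.5.
g(1.5) = 31.875, g(2.5) = 104.125, g(3.5) = 255.375.
Sum = Δt · [g(1.5) + g(2.5) + g(3.5)].
Sum = 391.375.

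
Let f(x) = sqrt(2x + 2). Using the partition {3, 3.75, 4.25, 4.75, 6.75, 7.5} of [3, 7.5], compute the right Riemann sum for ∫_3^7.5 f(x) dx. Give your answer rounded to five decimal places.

16.59376

Subinterval widths: 0.75, 0.5, 0.5, 2, 0.75.
Right endpoints: 3.75, 4.25, 4.75, 6.75, 7.5.
f(3.75) ≈ 3.08221, f(4.25) ≈ 3.24037, f(4.75) ≈ 3.39116, f(6.75) ≈ 3.93700, f(7.5) ≈ 4.12311.
Sum = Σ Δx_i · f(x_i).
Sum ≈ 16.59376.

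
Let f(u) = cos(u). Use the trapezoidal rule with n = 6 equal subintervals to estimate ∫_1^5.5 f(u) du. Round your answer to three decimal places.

-1.474

Δu = (5.5 − 1)/6 = 0.75.
f(1) ≈ 0.540, f(1.75) ≈ -0.178, f(2.5) ≈ -0.801, f(3.25) ≈ -0.994, f(4) ≈ -0.654, f(4.75) ≈ 0.038, f(5.5) ≈ 0.709.
T_6 = (Δu/2)·[f(u_0) + 2f(u_1) + ... + 2f(u_{5}) + f(u_6)].
Sum ≈ -1.474.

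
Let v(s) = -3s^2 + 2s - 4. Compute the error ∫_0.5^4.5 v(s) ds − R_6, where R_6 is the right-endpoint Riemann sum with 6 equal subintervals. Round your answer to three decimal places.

Exact integral: ∫_0.5^4.5 v(s) ds = -87.
R_6 ≈ -105.22222.
Error ≈ -87 − (-105.22222) ≈ 18.222.

18.222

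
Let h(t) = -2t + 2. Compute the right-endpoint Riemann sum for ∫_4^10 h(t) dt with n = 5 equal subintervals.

-79.2

Δt = (10 − 4)/5 = 1.2.
Right endpoints: 5.2, 6.4, 7.6, 8.8, 10.
h(5.2) = -8.4, h(6.4) = -10.8, h(7.6) = -13.2, h(8.8) = -15.6, h(10) = -18.
Sum = Δt · [h(5.2) + h(6.4) + h(7.6) + h(8.8) + h(10)].
Sum = -79.2.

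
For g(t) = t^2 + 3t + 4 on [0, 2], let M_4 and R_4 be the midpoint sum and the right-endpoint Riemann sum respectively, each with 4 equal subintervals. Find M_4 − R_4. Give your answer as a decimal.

-2.625

M_4 = 16.625.
R_4 = 19.25.
M_4 − R_4 = -2.625.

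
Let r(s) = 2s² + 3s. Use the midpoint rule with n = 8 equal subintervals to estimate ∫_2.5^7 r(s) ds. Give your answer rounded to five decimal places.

Δs = (7 − 2.5)/8 = 0.5625.
Midpoints: 2.78125, 3.34375, 3.90625, 4.46875, 5.03125, 5.59375, 6.15625, 6.71875.
r(2.78125) = 12193/512, r(3.34375) = 16585/512, r(3.90625) = 21625/512, r(4.46875) = 27313/512, r(5.03125) = 33649/512, r(5.59375) = 40633/512, r(6.15625) = 48265/512, r(6.71875) = 56545/512.
Sum = Δs · [r(2.78125) + r(3.34375) + r(3.90625) + ...].
Sum ≈ 282.13770.

282.13770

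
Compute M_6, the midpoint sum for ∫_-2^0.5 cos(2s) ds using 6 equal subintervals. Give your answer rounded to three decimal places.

0.044

Δs = (0.5 − (-2))/6 = 5/12.
Midpoints: -43/24, -1.375, -23/24, -13/24, -0.125, 7/24.
f(-43/24) ≈ -0.904, f(-1.375) ≈ -0.924, f(-23/24) ≈ -0.339, f(-13/24) ≈ 0.468, f(-0.125) ≈ 0.969, f(7/24) ≈ 0.835.
Sum = Δs · [f(-43/24) + f(-1.375) + f(-23/24) + ...].
Sum ≈ 0.044.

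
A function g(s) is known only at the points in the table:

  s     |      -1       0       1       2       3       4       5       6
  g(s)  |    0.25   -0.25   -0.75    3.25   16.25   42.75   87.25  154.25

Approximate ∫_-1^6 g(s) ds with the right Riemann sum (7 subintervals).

302.75

Δs = 1.
Sum = 1·[(-0.25) + (-0.75) + 3.25 + 16.25 + 42.75 + 87.25 + 154.25] = 302.75.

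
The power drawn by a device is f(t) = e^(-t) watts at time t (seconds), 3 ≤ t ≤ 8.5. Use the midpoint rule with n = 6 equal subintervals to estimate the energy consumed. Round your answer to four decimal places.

Δt = (8.5 − 3)/6 = 11/12.
Midpoints: 83/24, 4.375, 127/24, 149/24, 7.125, 193/24.
f(83/24) ≈ 0.0315, f(4.375) ≈ 0.0126, f(127/24) ≈ 0.0050, f(149/24) ≈ 0.0020, f(7.125) ≈ 0.0008, f(193/24) ≈ 0.0003.
Sum = Δt · [f(83/24) + f(4.375) + f(127/24) + ...].
Sum ≈ 0.0479.

0.0479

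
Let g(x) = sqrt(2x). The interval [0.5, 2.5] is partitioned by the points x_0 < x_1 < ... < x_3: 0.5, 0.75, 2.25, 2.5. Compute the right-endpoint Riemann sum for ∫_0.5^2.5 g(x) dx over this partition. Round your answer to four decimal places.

4.0472

Subinterval widths: 0.25, 1.5, 0.25.
Right endpoints: 0.75, 2.25, 2.5.
g(0.75) ≈ 1.2247, g(2.25) ≈ 2.1213, g(2.5) ≈ 2.2361.
Sum = Σ Δx_i · g(x_i).
Sum ≈ 4.0472.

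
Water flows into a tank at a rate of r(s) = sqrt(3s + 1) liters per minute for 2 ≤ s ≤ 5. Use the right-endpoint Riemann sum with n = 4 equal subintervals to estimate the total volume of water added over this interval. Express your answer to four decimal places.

Δs = (5 − 2)/4 = 0.75.
Right endpoints: 2.75, 3.5, 4.25, 5.
r(2.75) ≈ 3.0414, r(3.5) ≈ 3.3912, r(4.25) ≈ 3.7081, r(5) ≈ 4.0000.
Sum = Δs · [r(2.75) + r(3.5) + r(4.25) + r(5)].
Sum ≈ 10.6055.

10.6055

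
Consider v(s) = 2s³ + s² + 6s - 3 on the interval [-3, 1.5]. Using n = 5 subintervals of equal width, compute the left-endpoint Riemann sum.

-100.17

Δs = (1.5 − (-3))/5 = 0.9.
Left endpoints: -3, -2.1, -1.2, -0.3, 0.6.
v(-3) = -66, v(-2.1) = -29.712, v(-1.2) = -12.216, v(-0.3) = -4.764, v(0.6) = 1.392.
Sum = Δs · [v(-3) + v(-2.1) + v(-1.2) + v(-0.3) + v(0.6)].
Sum = -100.17.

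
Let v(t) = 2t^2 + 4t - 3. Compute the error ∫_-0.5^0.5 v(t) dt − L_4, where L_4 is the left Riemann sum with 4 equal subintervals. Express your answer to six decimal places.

0.479167

Exact integral: ∫_-0.5^0.5 v(t) dt ≈ -2.83333333.
L_4 = -3.3125.
Error ≈ -2.83333333 − (-3.3125) ≈ 0.479167.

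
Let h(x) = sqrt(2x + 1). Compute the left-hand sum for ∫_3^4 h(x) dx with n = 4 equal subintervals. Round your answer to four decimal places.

2.7821

Δx = (4 − 3)/4 = 0.25.
Left endpoints: 3, 3.25, 3.5, 3.75.
h(3) ≈ 2.6458, h(3.25) ≈ 2.7386, h(3.5) ≈ 2.8284, h(3.75) ≈ 2.9155.
Sum = Δx · [h(3) + h(3.25) + h(3.5) + h(3.75)].
Sum ≈ 2.7821.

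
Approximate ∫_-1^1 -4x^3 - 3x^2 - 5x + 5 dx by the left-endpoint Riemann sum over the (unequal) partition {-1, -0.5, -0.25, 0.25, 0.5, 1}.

Subinterval widths: 0.5, 0.25, 0.5, 0.25, 0.5.
Left endpoints: -1, -0.5, -0.25, 0.25, 0.5.
f(-1) = 11, f(-0.5) = 7.25, f(-0.25) = 6.125, f(0.25) = 3.5, f(0.5) = 1.25.
Sum = Σ Δx_i · f(x_i).
Sum = 11.875.

11.875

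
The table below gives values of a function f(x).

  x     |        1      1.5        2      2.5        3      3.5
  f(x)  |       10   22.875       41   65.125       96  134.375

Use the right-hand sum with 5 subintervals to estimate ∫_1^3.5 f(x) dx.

Δx = 0.5.
Sum = 0.5·[22.875 + 41 + 65.125 + 96 + 134.375] = 179.6875.

179.6875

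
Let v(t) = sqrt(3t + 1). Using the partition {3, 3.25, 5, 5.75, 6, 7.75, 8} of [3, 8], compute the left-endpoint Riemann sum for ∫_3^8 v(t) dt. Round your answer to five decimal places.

19.45551

Subinterval widths: 0.25, 1.75, 0.75, 0.25, 1.75, 0.25.
Left endpoints: 3, 3.25, 5, 5.75, 6, 7.75.
v(3) ≈ 3.16228, v(3.25) ≈ 3.27872, v(5) ≈ 4.00000, v(5.75) ≈ 4.27200, v(6) ≈ 4.35890, v(7.75) ≈ 4.92443.
Sum = Σ Δt_i · v(t_i).
Sum ≈ 19.45551.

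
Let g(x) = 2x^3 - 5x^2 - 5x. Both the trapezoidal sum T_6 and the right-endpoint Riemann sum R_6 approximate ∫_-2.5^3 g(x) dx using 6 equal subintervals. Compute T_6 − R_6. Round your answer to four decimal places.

T_6 ≈ -59.643808.
R_6 ≈ -39.477141.
T_6 − R_6 ≈ -20.1667.

-20.1667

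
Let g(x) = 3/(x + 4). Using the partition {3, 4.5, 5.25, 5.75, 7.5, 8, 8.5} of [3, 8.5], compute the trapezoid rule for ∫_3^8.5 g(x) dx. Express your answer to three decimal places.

1.746

Subinterval widths: 1.5, 0.75, 0.5, 1.75, 0.5, 0.5.
g(3) = 3/7, g(4.5) = 6/17, g(5.25) = 12/37, g(5.75) = 4/13, g(7.5) = 6/23, g(8) = 0.25, g(8.5) = 0.24.
On each subinterval the trapezoid contributes (Δx_i/2)·[g(x_{i-1}) + g(x_i)].
Sum ≈ 1.746.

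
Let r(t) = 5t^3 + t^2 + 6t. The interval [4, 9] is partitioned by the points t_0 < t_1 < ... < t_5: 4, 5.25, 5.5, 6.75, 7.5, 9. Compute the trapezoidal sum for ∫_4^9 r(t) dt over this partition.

Subinterval widths: 1.25, 0.25, 1.25, 0.75, 1.5.
r(4) = 360, r(5.25) = 782.578125, r(5.5) = 895.125, r(6.75) = 1623.796875, r(7.5) = 2210.625, r(9) = 3780.
On each subinterval the trapezoid contributes (Δt_i/2)·[r(t_{i-1}) + r(t_i)].
Sum = 8429.02734375.

8429.02734375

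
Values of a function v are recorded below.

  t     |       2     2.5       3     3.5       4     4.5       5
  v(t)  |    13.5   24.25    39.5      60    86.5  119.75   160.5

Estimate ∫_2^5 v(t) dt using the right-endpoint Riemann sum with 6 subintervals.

Δt = 0.5.
Sum = 0.5·[24.25 + 39.5 + 60 + 86.5 + 119.75 + 160.5] = 245.25.

245.25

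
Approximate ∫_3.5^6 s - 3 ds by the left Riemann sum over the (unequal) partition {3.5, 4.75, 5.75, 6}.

3.0625

Subinterval widths: 1.25, 1, 0.25.
Left endpoints: 3.5, 4.75, 5.75.
f(3.5) = 0.5, f(4.75) = 1.75, f(5.75) = 2.75.
Sum = Σ Δs_i · f(s_i).
Sum = 3.0625.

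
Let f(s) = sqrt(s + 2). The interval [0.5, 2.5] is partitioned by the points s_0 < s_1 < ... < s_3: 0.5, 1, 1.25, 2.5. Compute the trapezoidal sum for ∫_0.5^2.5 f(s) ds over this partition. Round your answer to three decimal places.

3.723

Subinterval widths: 0.5, 0.25, 1.25.
f(0.5) ≈ 1.581, f(1) ≈ 1.732, f(1.25) ≈ 1.803, f(2.5) ≈ 2.121.
On each subinterval the trapezoid contributes (Δs_i/2)·[f(s_{i-1}) + f(s_i)].
Sum ≈ 3.723.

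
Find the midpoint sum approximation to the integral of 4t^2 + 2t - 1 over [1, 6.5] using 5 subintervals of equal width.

Δt = (6.5 − 1)/5 = 1.1.
Midpoints: 1.55, 2.65, 3.75, 4.85, 5.95.
f(1.55) = 11.71, f(2.65) = 32.39, f(3.75) = 62.75, f(4.85) = 102.79, f(5.95) = 152.51.
Sum = Δt · [f(1.55) + f(2.65) + f(3.75) + f(4.85) + f(5.95)].
Sum = 398.365.

398.365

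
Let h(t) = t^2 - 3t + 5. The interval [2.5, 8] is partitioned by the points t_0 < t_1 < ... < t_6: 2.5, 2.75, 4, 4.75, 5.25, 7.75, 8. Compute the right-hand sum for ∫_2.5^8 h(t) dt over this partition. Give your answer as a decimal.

Subinterval widths: 0.25, 1.25, 0.75, 0.5, 2.5, 0.25.
Right endpoints: 2.75, 4, 4.75, 5.25, 7.75, 8.
h(2.75) = 4.3125, h(4) = 9, h(4.75) = 13.3125, h(5.25) = 16.8125, h(7.75) = 41.8125, h(8) = 45.
Sum = Σ Δt_i · h(t_i).
Sum = 146.5.

146.5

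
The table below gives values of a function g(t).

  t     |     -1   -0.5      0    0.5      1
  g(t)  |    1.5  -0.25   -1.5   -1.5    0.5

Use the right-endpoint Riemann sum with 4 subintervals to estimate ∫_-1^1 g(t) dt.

-1.375

Δt = 0.5.
Sum = 0.5·[(-0.25) + (-1.5) + (-1.5) + 0.5] = -1.375.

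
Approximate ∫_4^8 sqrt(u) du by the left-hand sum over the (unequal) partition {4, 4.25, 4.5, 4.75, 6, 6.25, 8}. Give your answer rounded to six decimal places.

9.257403

Subinterval widths: 0.25, 0.25, 0.25, 1.25, 0.25, 1.75.
Left endpoints: 4, 4.25, 4.5, 4.75, 6, 6.25.
f(4) ≈ 2.000000, f(4.25) ≈ 2.061553, f(4.5) ≈ 2.121320, f(4.75) ≈ 2.179449, f(6) ≈ 2.449490, f(6.25) ≈ 2.500000.
Sum = Σ Δu_i · f(u_i).
Sum ≈ 9.257403.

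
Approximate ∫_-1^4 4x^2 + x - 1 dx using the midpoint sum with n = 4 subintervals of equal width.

Δx = (4 − (-1))/4 = 1.25.
Midpoints: -0.375, 0.875, 2.125, 3.375.
f(-0.375) = -0.8125, f(0.875) = 2.9375, f(2.125) = 19.1875, f(3.375) = 47.9375.
Sum = Δx · [f(-0.375) + f(0.875) + f(2.125) + f(3.375)].
Sum = 86.5625.

86.5625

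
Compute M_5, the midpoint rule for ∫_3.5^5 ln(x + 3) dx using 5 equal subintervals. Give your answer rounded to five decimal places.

Δx = (5 − 3.5)/5 = 0.3.
Midpoints: 3.65, 3.95, 4.25, 4.55, 4.85.
f(3.65) ≈ 1.89462, f(3.95) ≈ 1.93874, f(4.25) ≈ 1.98100, f(4.55) ≈ 2.02155, f(4.85) ≈ 2.06051.
Sum = Δx · [f(3.65) + f(3.95) + f(4.25) + f(4.55) + f(4.85)].
Sum ≈ 2.96893.

2.96893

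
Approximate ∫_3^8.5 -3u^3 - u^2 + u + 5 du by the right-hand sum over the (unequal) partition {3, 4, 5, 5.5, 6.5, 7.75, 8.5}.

Subinterval widths: 1, 1, 0.5, 1, 1.25, 0.75.
Right endpoints: 4, 5, 5.5, 6.5, 7.75, 8.5.
f(4) = -199, f(5) = -390, f(5.5) = -518.875, f(6.5) = -854.625, f(7.75) = -1443.765625, f(8.5) = -1901.125.
Sum = Σ Δu_i · f(u_i).
Sum = -4933.61328125.

-4933.61328125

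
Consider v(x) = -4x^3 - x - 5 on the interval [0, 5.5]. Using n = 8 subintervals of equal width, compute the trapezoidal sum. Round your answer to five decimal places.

Δx = (5.5 − 0)/8 = 0.6875.
v(0) = -5, v(0.6875) = -7155/1024, v(1.375) = -16.7734375, v(2.0625) = -43169/1024, v(2.75) = -90.9375, v(3.4375) = -175015/1024, v(4.125) = -289.8828125, v(4.8125) = -466581/1024, v(5.5) = -676.
T_8 = (Δx/2)·[v(x_0) + 2v(x_1) + ... + 2v(x_{7}) + v(x_8)].
Sum ≈ -971.98535.

-971.98535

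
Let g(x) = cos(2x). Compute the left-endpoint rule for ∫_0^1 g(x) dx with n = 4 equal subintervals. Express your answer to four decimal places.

Δx = (1 − 0)/4 = 0.25.
Left endpoints: 0, 0.25, 0.5, 0.75.
g(0) ≈ 1.0000, g(0.25) ≈ 0.8776, g(0.5) ≈ 0.5403, g(0.75) ≈ 0.0707.
Sum = Δx · [g(0) + g(0.25) + g(0.5) + g(0.75)].
Sum ≈ 0.6222.

0.6222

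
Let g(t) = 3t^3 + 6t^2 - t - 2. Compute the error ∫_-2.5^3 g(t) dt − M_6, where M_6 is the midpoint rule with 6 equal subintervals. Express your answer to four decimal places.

Exact integral: ∫_-2.5^3 g(t) dt = 104.328125.
M_6 ≈ 101.150825.
Error ≈ 104.328125 − 101.150825 ≈ 3.1773.

3.1773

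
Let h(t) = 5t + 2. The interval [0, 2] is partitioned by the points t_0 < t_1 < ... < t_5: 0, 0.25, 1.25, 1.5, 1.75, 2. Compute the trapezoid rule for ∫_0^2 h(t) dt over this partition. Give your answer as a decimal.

Subinterval widths: 0.25, 1, 0.25, 0.25, 0.25.
h(0) = 2, h(0.25) = 3.25, h(1.25) = 8.25, h(1.5) = 9.5, h(1.75) = 10.75, h(2) = 12.
On each subinterval the trapezoid contributes (Δt_i/2)·[h(t_{i-1}) + h(t_i)].
Sum = 14.

14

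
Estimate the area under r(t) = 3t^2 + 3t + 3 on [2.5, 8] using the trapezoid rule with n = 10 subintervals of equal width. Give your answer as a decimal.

600.331875

Δt = (8 − 2.5)/10 = 0.55.
r(2.5) = 29.25, r(3.05) = 40.0575, r(3.6) = 52.68, r(4.15) = 67.1175, r(4.7) = 83.37, r(5.25) = 101.4375, r(5.8) = 121.32, r(6.35) = 143.0175, r(6.9) = 166.53, r(7.45) = 191.8575, r(8) = 219.
T_10 = (Δt/2)·[r(t_0) + 2r(t_1) + ... + 2r(t_{9}) + r(t_10)].
Sum = 600.331875.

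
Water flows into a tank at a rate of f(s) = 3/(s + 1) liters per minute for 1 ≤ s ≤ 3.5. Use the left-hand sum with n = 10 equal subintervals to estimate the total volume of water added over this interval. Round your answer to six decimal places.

2.540086

Δs = (3.5 − 1)/10 = 0.25.
Left endpoints: 1, 1.25, 1.5, 1.75, 2, 2.25, 2.5, 2.75, 3, 3.25.
f(1) = 1.5, f(1.25) = 4/3, f(1.5) = 1.2, f(1.75) = 12/11, f(2) = 1, f(2.25) = 12/13, f(2.5) = 6/7, f(2.75) = 0.8, f(3) = 0.75, f(3.25) = 12/17.
Sum = Δs · [f(1) + f(1.25) + f(1.5) + ...].
Sum ≈ 2.540086.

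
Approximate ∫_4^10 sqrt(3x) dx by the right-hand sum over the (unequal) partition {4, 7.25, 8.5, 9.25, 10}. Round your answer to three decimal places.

29.528

Subinterval widths: 3.25, 1.25, 0.75, 0.75.
Right endpoints: 7.25, 8.5, 9.25, 10.
f(7.25) ≈ 4.664, f(8.5) ≈ 5.050, f(9.25) ≈ 5.268, f(10) ≈ 5.477.
Sum = Σ Δx_i · f(x_i).
Sum ≈ 29.528.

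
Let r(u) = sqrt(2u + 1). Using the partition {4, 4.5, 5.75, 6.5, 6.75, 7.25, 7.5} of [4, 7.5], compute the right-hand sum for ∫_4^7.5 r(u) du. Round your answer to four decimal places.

12.7273

Subinterval widths: 0.5, 1.25, 0.75, 0.25, 0.5, 0.25.
Right endpoints: 4.5, 5.75, 6.5, 6.75, 7.25, 7.5.
r(4.5) ≈ 3.1623, r(5.75) ≈ 3.5355, r(6.5) ≈ 3.7417, r(6.75) ≈ 3.8079, r(7.25) ≈ 3.9370, r(7.5) ≈ 4.0000.
Sum = Σ Δu_i · r(u_i).
Sum ≈ 12.7273.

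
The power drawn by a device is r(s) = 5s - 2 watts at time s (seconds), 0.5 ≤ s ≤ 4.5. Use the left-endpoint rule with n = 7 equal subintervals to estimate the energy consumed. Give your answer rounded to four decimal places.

36.2857

Δs = (4.5 − 0.5)/7 = 4/7.
Left endpoints: 0.5, 15/14, 23/14, 31/14, 39/14, 47/14, 55/14.
r(0.5) = 0.5, r(15/14) = 47/14, r(23/14) = 87/14, r(31/14) = 127/14, r(39/14) = 167/14, r(47/14) = 207/14, r(55/14) = 247/14.
Sum = Δs · [r(0.5) + r(15/14) + r(23/14) + ...].
Sum ≈ 36.2857.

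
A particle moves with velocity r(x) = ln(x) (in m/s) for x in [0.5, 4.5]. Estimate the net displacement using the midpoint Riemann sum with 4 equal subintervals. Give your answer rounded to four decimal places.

Δx = (4.5 − 0.5)/4 = 1.
Midpoints: 1, 2, 3, 4.
r(1) ≈ 0.0000, r(2) ≈ 0.6931, r(3) ≈ 1.0986, r(4) ≈ 1.3863.
Sum = Δx · [r(1) + r(2) + r(3) + r(4)].
Sum ≈ 3.1781.

3.1781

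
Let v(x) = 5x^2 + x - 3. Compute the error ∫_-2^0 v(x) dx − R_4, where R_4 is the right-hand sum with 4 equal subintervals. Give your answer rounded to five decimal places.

Exact integral: ∫_-2^0 v(x) dx ≈ 5.3333333.
R_4 = 1.25.
Error ≈ 5.3333333 − 1.25 ≈ 4.08333.

4.08333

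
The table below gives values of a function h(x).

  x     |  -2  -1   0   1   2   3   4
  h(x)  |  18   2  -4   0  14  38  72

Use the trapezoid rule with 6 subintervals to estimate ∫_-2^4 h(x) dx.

Δx = 1.
T_6 = (1/2)·[18 + 2·2 + 2·(-4) + 2·0 + 2·14 + 2·38 + 72] = 95.

95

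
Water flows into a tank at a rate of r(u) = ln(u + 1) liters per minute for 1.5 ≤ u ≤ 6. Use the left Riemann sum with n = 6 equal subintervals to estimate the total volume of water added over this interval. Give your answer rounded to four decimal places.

Δu = (6 − 1.5)/6 = 0.75.
Left endpoints: 1.5, 2.25, 3, 3.75, 4.5, 5.25.
r(1.5) ≈ 0.9163, r(2.25) ≈ 1.1787, r(3) ≈ 1.3863, r(3.75) ≈ 1.5581, r(4.5) ≈ 1.7047, r(5.25) ≈ 1.8326.
Sum = Δu · [r(1.5) + r(2.25) + r(3) + ...].
Sum ≈ 6.4325.

6.4325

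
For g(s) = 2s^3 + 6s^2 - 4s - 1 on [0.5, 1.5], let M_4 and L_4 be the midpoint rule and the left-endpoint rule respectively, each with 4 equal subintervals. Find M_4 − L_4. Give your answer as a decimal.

M_4 = 3.9375.
L_4 = 2.3125.
M_4 − L_4 = 1.625.

1.625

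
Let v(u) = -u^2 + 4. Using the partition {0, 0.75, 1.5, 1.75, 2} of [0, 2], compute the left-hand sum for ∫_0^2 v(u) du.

6.25

Subinterval widths: 0.75, 0.75, 0.25, 0.25.
Left endpoints: 0, 0.75, 1.5, 1.75.
v(0) = 4, v(0.75) = 3.4375, v(1.5) = 1.75, v(1.75) = 0.9375.
Sum = Σ Δu_i · v(u_i).
Sum = 6.25.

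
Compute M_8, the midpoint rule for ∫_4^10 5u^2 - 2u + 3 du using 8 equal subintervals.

1492.59375

Δu = (10 − 4)/8 = 0.75.
Midpoints: 4.375, 5.125, 5.875, 6.625, 7.375, 8.125, 8.875, 9.625.
f(4.375) = 89.953125, f(5.125) = 124.078125, f(5.875) = 163.828125, f(6.625) = 209.203125, f(7.375) = 260.203125, f(8.125) = 316.828125, f(8.875) = 379.078125, f(9.625) = 446.953125.
Sum = Δu · [f(4.375) + f(5.125) + f(5.875) + ...].
Sum = 1492.59375.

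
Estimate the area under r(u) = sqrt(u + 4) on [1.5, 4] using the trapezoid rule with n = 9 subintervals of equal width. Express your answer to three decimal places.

6.486

Δu = (4 − 1.5)/9 = 5/18.
r(1.5) ≈ 2.345, r(16/9) ≈ 2.404, r(37/18) ≈ 2.461, r(7/3) ≈ 2.517, r(47/18) ≈ 2.571, r(26/9) ≈ 2.625, r(19/6) ≈ 2.677, r(31/9) ≈ 2.728, r(67/18) ≈ 2.779, r(4) ≈ 2.828.
T_9 = (Δu/2)·[r(u_0) + 2r(u_1) + ... + 2r(u_{8}) + r(u_9)].
Sum ≈ 6.486.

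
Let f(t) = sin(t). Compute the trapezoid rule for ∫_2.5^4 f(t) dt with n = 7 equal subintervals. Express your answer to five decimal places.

-0.14694

Δt = (4 − 2.5)/7 = 3/14.
f(2.5) ≈ 0.59847, f(19/7) ≈ 0.41442, f(41/14) ≈ 0.21141, f(22/7) ≈ -0.00126, f(47/14) ≈ -0.21388, f(25/7) ≈ -0.41672, f(53/14) ≈ -0.60050, f(4) ≈ -0.75680.
T_7 = (Δt/2)·[f(t_0) + 2f(t_1) + ... + 2f(t_{6}) + f(t_7)].
Sum ≈ -0.14694.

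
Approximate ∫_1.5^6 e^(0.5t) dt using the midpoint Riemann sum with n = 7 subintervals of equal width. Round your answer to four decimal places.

Δt = (6 − 1.5)/7 = 9/14.
Midpoints: 51/28, 69/28, 87/28, 3.75, 123/28, 141/28, 159/28.
f(51/28) ≈ 2.4861, f(69/28) ≈ 3.4286, f(87/28) ≈ 4.7283, f(3.75) ≈ 6.5208, f(123/28) ≈ 8.9928, f(141/28) ≈ 12.4020, f(159/28) ≈ 17.1035.
Sum = Δt · [f(51/28) + f(69/28) + f(87/28) + ...].
Sum ≈ 35.7828.

35.7828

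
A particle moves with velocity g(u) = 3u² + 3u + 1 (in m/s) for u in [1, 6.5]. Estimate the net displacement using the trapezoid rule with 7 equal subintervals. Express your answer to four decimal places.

Δu = (6.5 − 1)/7 = 11/14.
g(1) = 7, g(25/14) = 3121/196, g(18/7) = 1399/49, g(47/14) = 8797/196, g(29/7) = 3181/49, g(69/14) = 17377/196, g(40/7) = 5689/49, g(6.5) = 147.25.
T_7 = (Δu/2)·[g(u_0) + 2g(u_1) + ... + 2g(u_{6}) + g(u_7)].
Sum ≈ 342.6977.

342.6977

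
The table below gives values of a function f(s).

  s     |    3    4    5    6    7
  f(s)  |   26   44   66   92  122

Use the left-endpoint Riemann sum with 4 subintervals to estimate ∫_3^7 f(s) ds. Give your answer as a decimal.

Δs = 1.
Sum = 1·[26 + 44 + 66 + 92] = 228.

228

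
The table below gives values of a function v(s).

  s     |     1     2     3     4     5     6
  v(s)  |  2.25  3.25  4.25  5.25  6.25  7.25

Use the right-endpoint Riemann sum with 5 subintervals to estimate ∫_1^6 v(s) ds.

Δs = 1.
Sum = 1·[3.25 + 4.25 + 5.25 + 6.25 + 7.25] = 26.25.

26.25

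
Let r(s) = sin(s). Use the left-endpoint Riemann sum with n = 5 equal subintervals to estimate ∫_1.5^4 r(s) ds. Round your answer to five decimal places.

Δs = (4 − 1.5)/5 = 0.5.
Left endpoints: 1.5, 2, 2.5, 3, 3.5.
r(1.5) ≈ 0.99749, r(2) ≈ 0.90930, r(2.5) ≈ 0.59847, r(3) ≈ 0.14112, r(3.5) ≈ -0.35078.
Sum = Δs · [r(1.5) + r(2) + r(2.5) + r(3) + r(3.5)].
Sum ≈ 1.14780.

1.14780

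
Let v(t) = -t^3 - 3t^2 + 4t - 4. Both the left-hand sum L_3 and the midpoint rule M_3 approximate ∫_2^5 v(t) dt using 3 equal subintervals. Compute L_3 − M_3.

73.875

L_3 = -162.
M_3 = -235.875.
L_3 − M_3 = 73.875.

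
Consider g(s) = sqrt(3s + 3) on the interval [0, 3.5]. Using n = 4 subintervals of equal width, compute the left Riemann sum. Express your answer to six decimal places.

Δs = (3.5 − 0)/4 = 0.875.
Left endpoints: 0, 0.875, 1.75, 2.625.
g(0) ≈ 1.732051, g(0.875) ≈ 2.371708, g(1.75) ≈ 2.872281, g(2.625) ≈ 3.297726.
Sum = Δs · [g(0) + g(0.875) + g(1.75) + g(2.625)].
Sum ≈ 8.989546.

8.989546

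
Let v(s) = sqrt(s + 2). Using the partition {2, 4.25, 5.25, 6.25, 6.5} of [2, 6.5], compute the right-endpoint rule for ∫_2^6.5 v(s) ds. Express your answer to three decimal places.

11.919

Subinterval widths: 2.25, 1, 1, 0.25.
Right endpoints: 4.25, 5.25, 6.25, 6.5.
v(4.25) ≈ 2.500, v(5.25) ≈ 2.693, v(6.25) ≈ 2.872, v(6.5) ≈ 2.915.
Sum = Σ Δs_i · v(s_i).
Sum ≈ 11.919.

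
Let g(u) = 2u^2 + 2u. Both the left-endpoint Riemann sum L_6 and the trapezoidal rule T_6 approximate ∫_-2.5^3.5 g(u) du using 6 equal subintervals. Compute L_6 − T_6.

L_6 = 35.
T_6 = 47.
L_6 − T_6 = -12.

-12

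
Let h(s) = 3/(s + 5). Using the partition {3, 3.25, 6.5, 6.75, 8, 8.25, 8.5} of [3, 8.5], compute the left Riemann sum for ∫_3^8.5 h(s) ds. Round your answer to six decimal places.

Subinterval widths: 0.25, 3.25, 0.25, 1.25, 0.25, 0.25.
Left endpoints: 3, 3.25, 6.5, 6.75, 8, 8.25.
h(3) = 0.375, h(3.25) = 4/11, h(6.5) = 6/23, h(6.75) = 12/47, h(8) = 3/13, h(8.25) = 12/53.
Sum = Σ Δs_i · h(s_i).
Sum ≈ 1.774231.

1.774231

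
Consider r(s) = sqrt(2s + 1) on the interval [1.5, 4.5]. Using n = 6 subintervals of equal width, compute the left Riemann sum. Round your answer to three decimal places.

7.580

Δs = (4.5 − 1.5)/6 = 0.5.
Left endpoints: 1.5, 2, 2.5, 3, 3.5, 4.
r(1.5) ≈ 2.000, r(2) ≈ 2.236, r(2.5) ≈ 2.449, r(3) ≈ 2.646, r(3.5) ≈ 2.828, r(4) ≈ 3.000.
Sum = Δs · [r(1.5) + r(2) + r(2.5) + ...].
Sum ≈ 7.580.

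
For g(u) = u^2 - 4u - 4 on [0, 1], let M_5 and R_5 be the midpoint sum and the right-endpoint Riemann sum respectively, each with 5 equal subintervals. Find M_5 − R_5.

0.29

M_5 = -5.67.
R_5 = -5.96.
M_5 − R_5 = 0.29.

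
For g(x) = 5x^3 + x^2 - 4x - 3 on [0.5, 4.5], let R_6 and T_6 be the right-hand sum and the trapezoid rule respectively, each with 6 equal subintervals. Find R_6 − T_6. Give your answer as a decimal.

R_6 ≈ 655.2407407.
T_6 ≈ 502.2407407.
R_6 − T_6 = 153.

153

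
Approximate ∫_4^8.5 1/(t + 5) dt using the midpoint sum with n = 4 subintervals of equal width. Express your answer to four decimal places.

0.4051

Δt = (8.5 − 4)/4 = 1.125.
Midpoints: 4.5625, 5.6875, 6.8125, 7.9375.
f(4.5625) = 16/153, f(5.6875) = 16/171, f(6.8125) = 16/189, f(7.9375) = 16/207.
Sum = Δt · [f(4.5625) + f(5.6875) + f(6.8125) + f(7.9375)].
Sum ≈ 0.4051.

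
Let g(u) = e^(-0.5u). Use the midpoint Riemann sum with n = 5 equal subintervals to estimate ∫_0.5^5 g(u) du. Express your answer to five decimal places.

1.38174

Δu = (5 − 0.5)/5 = 0.9.
Midpoints: 0.95, 1.85, 2.75, 3.65, 4.55.
g(0.95) ≈ 0.62189, g(1.85) ≈ 0.39653, g(2.75) ≈ 0.25284, g(3.65) ≈ 0.16122, g(4.55) ≈ 0.10280.
Sum = Δu · [g(0.95) + g(1.85) + g(2.75) + g(3.65) + g(4.55)].
Sum ≈ 1.38174.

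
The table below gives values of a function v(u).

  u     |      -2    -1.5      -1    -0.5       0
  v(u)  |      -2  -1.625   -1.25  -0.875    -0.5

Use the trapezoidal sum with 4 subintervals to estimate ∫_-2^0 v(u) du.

Δu = 0.5.
T_4 = (0.5/2)·[(-2) + 2·(-1.625) + 2·(-1.25) + 2·(-0.875) + (-0.5)] = -2.5.

-2.5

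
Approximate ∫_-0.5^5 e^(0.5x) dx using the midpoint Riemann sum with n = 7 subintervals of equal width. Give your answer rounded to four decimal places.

Δx = (5 − (-0.5))/7 = 11/14.
Midpoints: -3/28, 19/28, 41/28, 2.25, 85/28, 107/28, 129/28.
f(-3/28) ≈ 0.9478, f(19/28) ≈ 1.4039, f(41/28) ≈ 2.0795, f(2.25) ≈ 3.0802, f(85/28) ≈ 4.5624, f(107/28) ≈ 6.7579, f(129/28) ≈ 10.0099.
Sum = Δx · [f(-3/28) + f(19/28) + f(41/28) + ...].
Sum ≈ 22.6614.

22.6614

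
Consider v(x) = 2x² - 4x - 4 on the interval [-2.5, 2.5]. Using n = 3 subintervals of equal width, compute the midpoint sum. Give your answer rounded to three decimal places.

Δx = (2.5 − (-2.5))/3 = 5/3.
Midpoints: -5/3, 0, 5/3.
v(-5/3) = 74/9, v(0) = -4, v(5/3) = -46/9.
Sum = Δx · [v(-5/3) + v(0) + v(5/3)].
Sum ≈ -1.481.

-1.481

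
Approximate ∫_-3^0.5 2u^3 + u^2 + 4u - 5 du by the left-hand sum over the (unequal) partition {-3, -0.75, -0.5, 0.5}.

-148.5703125

Subinterval widths: 2.25, 0.25, 1.
Left endpoints: -3, -0.75, -0.5.
f(-3) = -62, f(-0.75) = -8.28125, f(-0.5) = -7.
Sum = Σ Δu_i · f(u_i).
Sum = -148.5703125.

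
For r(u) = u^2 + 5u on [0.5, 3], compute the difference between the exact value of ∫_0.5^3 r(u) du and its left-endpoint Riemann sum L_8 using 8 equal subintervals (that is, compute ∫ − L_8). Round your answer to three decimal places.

3.280

Exact integral: ∫_0.5^3 r(u) du ≈ 30.83333.
L_8 ≈ 27.55371.
Error ≈ 30.83333 − 27.55371 ≈ 3.280.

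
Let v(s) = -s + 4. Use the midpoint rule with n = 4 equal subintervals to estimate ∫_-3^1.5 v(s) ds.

21.375

Δs = (1.5 − (-3))/4 = 1.125.
Midpoints: -2.4375, -1.3125, -0.1875, 0.9375.
v(-2.4375) = 6.4375, v(-1.3125) = 5.3125, v(-0.1875) = 4.1875, v(0.9375) = 3.0625.
Sum = Δs · [v(-2.4375) + v(-1.3125) + v(-0.1875) + v(0.9375)].
Sum = 21.375.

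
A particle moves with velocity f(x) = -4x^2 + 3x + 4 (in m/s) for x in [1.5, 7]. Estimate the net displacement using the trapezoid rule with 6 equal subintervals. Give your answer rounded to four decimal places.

-363.7894

Δx = (7 − 1.5)/6 = 11/12.
f(1.5) = -0.5, f(29/12) = -109/9, f(10/3) = -274/9, f(4.25) = -55.5, f(31/6) = -1571/18, f(73/12) = -1132/9, f(7) = -171.
T_6 = (Δx/2)·[f(x_0) + 2f(x_1) + ... + 2f(x_{5}) + f(x_6)].
Sum ≈ -363.7894.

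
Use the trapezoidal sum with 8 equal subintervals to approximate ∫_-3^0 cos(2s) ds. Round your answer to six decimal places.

-0.133097

Δs = (0 − (-3))/8 = 0.375.
f(-3) ≈ 0.960170, f(-2.625) ≈ 0.512085, f(-2.25) ≈ -0.210796, f(-1.875) ≈ -0.820559, f(-1.5) ≈ -0.989992, f(-1.125) ≈ -0.628174, f(-0.75) ≈ 0.070737, f(-0.375) ≈ 0.731689, f(0) ≈ 1.000000.
T_8 = (Δs/2)·[f(s_0) + 2f(s_1) + ... + 2f(s_{7}) + f(s_8)].
Sum ≈ -0.133097.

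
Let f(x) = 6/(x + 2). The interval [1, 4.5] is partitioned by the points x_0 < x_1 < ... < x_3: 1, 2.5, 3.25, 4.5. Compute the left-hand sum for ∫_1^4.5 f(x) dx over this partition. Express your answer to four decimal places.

5.4286

Subinterval widths: 1.5, 0.75, 1.25.
Left endpoints: 1, 2.5, 3.25.
f(1) = 2, f(2.5) = 4/3, f(3.25) = 8/7.
Sum = Σ Δx_i · f(x_i).
Sum ≈ 5.4286.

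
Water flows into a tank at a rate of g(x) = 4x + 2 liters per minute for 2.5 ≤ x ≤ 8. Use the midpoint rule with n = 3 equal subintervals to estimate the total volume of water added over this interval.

Δx = (8 − 2.5)/3 = 11/6.
Midpoints: 41/12, 5.25, 85/12.
g(41/12) = 47/3, g(5.25) = 23, g(85/12) = 91/3.
Sum = Δx · [g(41/12) + g(5.25) + g(85/12)].
Sum = 126.5.

126.5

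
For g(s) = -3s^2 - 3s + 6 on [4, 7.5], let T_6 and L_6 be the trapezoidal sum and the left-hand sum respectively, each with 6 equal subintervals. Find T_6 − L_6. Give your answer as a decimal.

T_6 ≈ -397.84549.
L_6 ≈ -359.56424.
T_6 − L_6 = -38.28125.

-38.28125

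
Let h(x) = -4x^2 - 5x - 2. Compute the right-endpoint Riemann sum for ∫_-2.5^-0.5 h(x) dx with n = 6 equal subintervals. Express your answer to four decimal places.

-7.4815

Δx = (-0.5 − (-2.5))/6 = 1/3.
Right endpoints: -13/6, -11/6, -1.5, -7/6, -5/6, -0.5.
h(-13/6) = -179/18, h(-11/6) = -113/18, h(-1.5) = -3.5, h(-7/6) = -29/18, h(-5/6) = -11/18, h(-0.5) = -0.5.
Sum = Δx · [h(-13/6) + h(-11/6) + h(-1.5) + ...].
Sum ≈ -7.4815.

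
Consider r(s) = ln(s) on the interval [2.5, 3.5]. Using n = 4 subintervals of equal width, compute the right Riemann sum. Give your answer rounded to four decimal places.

Δs = (3.5 − 2.5)/4 = 0.25.
Right endpoints: 2.75, 3, 3.25, 3.5.
r(2.75) ≈ 1.0116, r(3) ≈ 1.0986, r(3.25) ≈ 1.1787, r(3.5) ≈ 1.2528.
Sum = Δs · [r(2.75) + r(3) + r(3.25) + r(3.5)].
Sum ≈ 1.1354.

1.1354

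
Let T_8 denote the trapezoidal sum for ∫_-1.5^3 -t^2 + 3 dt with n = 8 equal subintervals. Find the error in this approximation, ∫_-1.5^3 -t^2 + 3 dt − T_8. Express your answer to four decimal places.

Exact integral: ∫_-1.5^3 f(t) dt = 3.375.
T_8 ≈ 3.137695.
Error ≈ 3.375 − 3.137695 ≈ 0.2373.

0.2373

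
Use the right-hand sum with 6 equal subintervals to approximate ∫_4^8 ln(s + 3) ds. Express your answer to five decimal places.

Δs = (8 − 4)/6 = 2/3.
Right endpoints: 14/3, 16/3, 6, 20/3, 22/3, 8.
f(14/3) ≈ 2.03688, f(16/3) ≈ 2.12026, f(6) ≈ 2.19722, f(20/3) ≈ 2.26868, f(22/3) ≈ 2.33537, f(8) ≈ 2.39790.
Sum = Δs · [f(14/3) + f(16/3) + f(6) + ...].
Sum ≈ 8.90422.

8.90422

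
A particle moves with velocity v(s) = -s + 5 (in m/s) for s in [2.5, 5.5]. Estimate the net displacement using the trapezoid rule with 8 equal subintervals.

3

Δs = (5.5 − 2.5)/8 = 0.375.
v(2.5) = 2.5, v(2.875) = 2.125, v(3.25) = 1.75, v(3.625) = 1.375, v(4) = 1, v(4.375) = 0.625, v(4.75) = 0.25, v(5.125) = -0.125, v(5.5) = -0.5.
T_8 = (Δs/2)·[v(s_0) + 2v(s_1) + ... + 2v(s_{7}) + v(s_8)].
Sum = 3.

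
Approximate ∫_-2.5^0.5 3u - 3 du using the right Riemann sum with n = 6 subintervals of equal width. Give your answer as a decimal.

Δu = (0.5 − (-2.5))/6 = 0.5.
Right endpoints: -2, -1.5, -1, -0.5, 0, 0.5.
f(-2) = -9, f(-1.5) = -7.5, f(-1) = -6, f(-0.5) = -4.5, f(0) = -3, f(0.5) = -1.5.
Sum = Δu · [f(-2) + f(-1.5) + f(-1) + ...].
Sum = -15.75.

-15.75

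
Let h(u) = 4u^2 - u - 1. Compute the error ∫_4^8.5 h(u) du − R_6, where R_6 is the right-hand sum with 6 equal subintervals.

Exact integral: ∫_4^8.5 h(u) du = 700.875.
R_6 = 785.25.
Error = 700.875 − 785.25 = -84.375.

-84.375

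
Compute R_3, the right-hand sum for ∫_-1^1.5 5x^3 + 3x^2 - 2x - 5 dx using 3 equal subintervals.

6.25

Δx = (1.5 − (-1))/3 = 5/6.
Right endpoints: -1/6, 2/3, 1.5.
f(-1/6) = -995/216, f(2/3) = -95/27, f(1.5) = 15.625.
Sum = Δx · [f(-1/6) + f(2/3) + f(1.5)].
Sum = 6.25.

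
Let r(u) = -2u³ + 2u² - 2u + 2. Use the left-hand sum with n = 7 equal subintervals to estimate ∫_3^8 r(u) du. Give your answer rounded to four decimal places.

-1431.6327

Δu = (8 − 3)/7 = 5/7.
Left endpoints: 3, 26/7, 31/7, 36/7, 41/7, 46/7, 51/7.
r(3) = -40, r(26/7) = -27550/343, r(31/7) = -48480/343, r(36/7) = -78010/343, r(41/7) = -117640/343, r(46/7) = -168870/343, r(51/7) = -233200/343.
Sum = Δu · [r(3) + r(26/7) + r(31/7) + ...].
Sum ≈ -1431.6327.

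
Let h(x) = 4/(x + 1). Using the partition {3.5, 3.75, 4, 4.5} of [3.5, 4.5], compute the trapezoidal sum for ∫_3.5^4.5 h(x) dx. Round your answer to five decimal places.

Subinterval widths: 0.25, 0.25, 0.5.
h(3.5) = 8/9, h(3.75) = 16/19, h(4) = 0.8, h(4.5) = 8/11.
On each subinterval the trapezoid contributes (Δx_i/2)·[h(x_{i-1}) + h(x_i)].
Sum ≈ 0.80346.

0.80346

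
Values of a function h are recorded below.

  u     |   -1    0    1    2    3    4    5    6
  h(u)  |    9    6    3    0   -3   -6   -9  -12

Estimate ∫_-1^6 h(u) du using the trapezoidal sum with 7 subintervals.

Δu = 1.
T_7 = (1/2)·[9 + 2·6 + 2·3 + 2·0 + 2·(-3) + 2·(-6) + 2·(-9) + (-12)] = -10.5.

-10.5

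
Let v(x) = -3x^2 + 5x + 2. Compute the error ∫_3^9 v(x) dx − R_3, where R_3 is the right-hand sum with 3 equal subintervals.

Exact integral: ∫_3^9 v(x) dx = -510.
R_3 = -708.
Error = -510 − (-708) = 198.

198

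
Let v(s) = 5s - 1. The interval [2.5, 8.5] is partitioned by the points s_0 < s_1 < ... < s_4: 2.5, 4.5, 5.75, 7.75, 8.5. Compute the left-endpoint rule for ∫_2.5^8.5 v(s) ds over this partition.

133.6875

Subinterval widths: 2, 1.25, 2, 0.75.
Left endpoints: 2.5, 4.5, 5.75, 7.75.
v(2.5) = 11.5, v(4.5) = 21.5, v(5.75) = 27.75, v(7.75) = 37.75.
Sum = Σ Δs_i · v(s_i).
Sum = 133.6875.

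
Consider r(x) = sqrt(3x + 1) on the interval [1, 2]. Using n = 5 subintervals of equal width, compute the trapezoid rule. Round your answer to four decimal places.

2.3372

Δx = (2 − 1)/5 = 0.2.
r(1) ≈ 2.0000, r(1.2) ≈ 2.1448, r(1.4) ≈ 2.2804, r(1.6) ≈ 2.4083, r(1.8) ≈ 2.5298, r(2) ≈ 2.6458.
T_5 = (Δx/2)·[r(x_0) + 2r(x_1) + ... + 2r(x_{4}) + r(x_5)].
Sum ≈ 2.3372.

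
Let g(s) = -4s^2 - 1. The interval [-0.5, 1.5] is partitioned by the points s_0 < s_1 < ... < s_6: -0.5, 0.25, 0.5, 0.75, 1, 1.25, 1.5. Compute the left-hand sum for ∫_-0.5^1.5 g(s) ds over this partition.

Subinterval widths: 0.75, 0.25, 0.25, 0.25, 0.25, 0.25.
Left endpoints: -0.5, 0.25, 0.5, 0.75, 1, 1.25.
g(-0.5) = -2, g(0.25) = -1.25, g(0.5) = -2, g(0.75) = -3.25, g(1) = -5, g(1.25) = -7.25.
Sum = Σ Δs_i · g(s_i).
Sum = -6.1875.

-6.1875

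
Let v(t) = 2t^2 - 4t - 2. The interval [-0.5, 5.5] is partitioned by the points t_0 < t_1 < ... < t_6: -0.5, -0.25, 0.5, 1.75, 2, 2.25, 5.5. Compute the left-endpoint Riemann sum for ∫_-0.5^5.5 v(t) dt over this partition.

Subinterval widths: 0.25, 0.75, 1.25, 0.25, 0.25, 3.25.
Left endpoints: -0.5, -0.25, 0.5, 1.75, 2, 2.25.
v(-0.5) = 0.5, v(-0.25) = -0.875, v(0.5) = -3.5, v(1.75) = -2.875, v(2) = -2, v(2.25) = -0.875.
Sum = Σ Δt_i · v(t_i).
Sum = -8.96875.

-8.96875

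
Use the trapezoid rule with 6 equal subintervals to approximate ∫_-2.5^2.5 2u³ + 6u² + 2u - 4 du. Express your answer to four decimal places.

Δu = (2.5 − (-2.5))/6 = 5/6.
f(-2.5) = -2.75, f(-5/3) = 2/27, f(-5/6) = -287/108, f(0) = -4, f(5/6) = 323/108, f(5/3) = 682/27, f(2.5) = 69.75.
T_6 = (Δu/2)·[f(u_0) + 2f(u_1) + ... + 2f(u_{5}) + f(u_6)].
Sum ≈ 45.9722.

45.9722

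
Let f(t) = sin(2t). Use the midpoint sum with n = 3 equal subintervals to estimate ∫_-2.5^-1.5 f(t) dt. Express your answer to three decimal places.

0.649

Δt = (-1.5 − (-2.5))/3 = 1/3.
Midpoints: -7/3, -2, -5/3.
f(-7/3) ≈ 0.999, f(-2) ≈ 0.757, f(-5/3) ≈ 0.191.
Sum = Δt · [f(-7/3) + f(-2) + f(-5/3)].
Sum ≈ 0.649.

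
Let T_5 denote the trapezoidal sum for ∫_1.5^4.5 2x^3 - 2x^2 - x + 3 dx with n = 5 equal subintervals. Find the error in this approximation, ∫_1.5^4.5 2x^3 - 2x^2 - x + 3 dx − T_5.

Exact integral: ∫_1.5^4.5 f(x) dx = 144.
T_5 = 146.88.
Error = 144 − 146.88 = -2.88.

-2.88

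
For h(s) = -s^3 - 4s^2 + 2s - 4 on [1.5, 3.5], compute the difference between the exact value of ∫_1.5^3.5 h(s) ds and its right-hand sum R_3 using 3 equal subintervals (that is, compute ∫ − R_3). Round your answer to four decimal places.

26.8704

Exact integral: ∫_1.5^3.5 h(s) ds ≈ -86.916667.
R_3 ≈ -113.787037.
Error ≈ -86.916667 − (-113.787037) ≈ 26.8704.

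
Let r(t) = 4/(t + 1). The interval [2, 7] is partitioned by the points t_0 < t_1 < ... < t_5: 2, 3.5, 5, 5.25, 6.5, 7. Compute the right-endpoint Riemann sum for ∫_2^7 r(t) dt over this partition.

3.41

Subinterval widths: 1.5, 1.5, 0.25, 1.25, 0.5.
Right endpoints: 3.5, 5, 5.25, 6.5, 7.
r(3.5) = 8/9, r(5) = 2/3, r(5.25) = 0.64, r(6.5) = 8/15, r(7) = 0.5.
Sum = Σ Δt_i · r(t_i).
Sum = 3.41.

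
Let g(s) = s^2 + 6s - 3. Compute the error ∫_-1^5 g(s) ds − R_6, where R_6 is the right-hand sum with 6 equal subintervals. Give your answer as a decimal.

Exact integral: ∫_-1^5 g(s) ds = 96.
R_6 = 127.
Error = 96 − 127 = -31.

-31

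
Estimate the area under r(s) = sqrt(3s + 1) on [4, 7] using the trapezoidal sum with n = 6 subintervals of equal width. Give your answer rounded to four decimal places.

Δs = (7 − 4)/6 = 0.5.
r(4) ≈ 3.6056, r(4.5) ≈ 3.8079, r(5) ≈ 4.0000, r(5.5) ≈ 4.1833, r(6) ≈ 4.3589, r(6.5) ≈ 4.5277, r(7) ≈ 4.6904.
T_6 = (Δs/2)·[r(s_0) + 2r(s_1) + ... + 2r(s_{5}) + r(s_6)].
Sum ≈ 12.5129.

12.5129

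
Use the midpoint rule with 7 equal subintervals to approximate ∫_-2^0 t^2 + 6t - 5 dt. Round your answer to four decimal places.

Δt = (0 − (-2))/7 = 2/7.
Midpoints: -13/7, -11/7, -9/7, -1, -5/7, -3/7, -1/7.
f(-13/7) = -622/49, f(-11/7) = -586/49, f(-9/7) = -542/49, f(-1) = -10, f(-5/7) = -430/49, f(-3/7) = -362/49, f(-1/7) = -286/49.
Sum = Δt · [f(-13/7) + f(-11/7) + f(-9/7) + ...].
Sum ≈ -19.3469.

-19.3469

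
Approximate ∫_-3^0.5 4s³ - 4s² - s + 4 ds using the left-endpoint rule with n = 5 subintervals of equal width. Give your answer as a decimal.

Δs = (0.5 − (-3))/5 = 0.7.
Left endpoints: -3, -2.3, -1.6, -0.9, -0.2.
f(-3) = -137, f(-2.3) = -63.528, f(-1.6) = -21.024, f(-0.9) = -1.256, f(-0.2) = 4.008.
Sum = Δs · [f(-3) + f(-2.3) + f(-1.6) + f(-0.9) + f(-0.2)].
Sum = -153.16.

-153.16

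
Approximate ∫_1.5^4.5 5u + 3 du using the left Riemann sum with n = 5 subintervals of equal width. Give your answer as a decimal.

Δu = (4.5 − 1.5)/5 = 0.6.
Left endpoints: 1.5, 2.1, 2.7, 3.3, 3.9.
f(1.5) = 10.5, f(2.1) = 13.5, f(2.7) = 16.5, f(3.3) = 19.5, f(3.9) = 22.5.
Sum = Δu · [f(1.5) + f(2.1) + f(2.7) + f(3.3) + f(3.9)].
Sum = 49.5.

49.5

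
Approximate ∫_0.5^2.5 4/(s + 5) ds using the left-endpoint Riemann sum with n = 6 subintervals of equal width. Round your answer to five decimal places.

Δs = (2.5 − 0.5)/6 = 1/3.
Left endpoints: 0.5, 5/6, 7/6, 1.5, 11/6, 13/6.
f(0.5) = 8/11, f(5/6) = 24/35, f(7/6) = 24/37, f(1.5) = 8/13, f(11/6) = 24/41, f(13/6) = 24/43.
Sum = Δs · [f(0.5) + f(5/6) + f(7/6) + ...].
Sum ≈ 1.27351.

1.27351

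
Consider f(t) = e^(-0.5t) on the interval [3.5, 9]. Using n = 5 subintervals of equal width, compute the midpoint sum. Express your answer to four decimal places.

0.3213

Δt = (9 − 3.5)/5 = 1.1.
Midpoints: 4.05, 5.15, 6.25, 7.35, 8.45.
f(4.05) ≈ 0.1320, f(5.15) ≈ 0.0762, f(6.25) ≈ 0.0439, f(7.35) ≈ 0.0253, f(8.45) ≈ 0.0146.
Sum = Δt · [f(4.05) + f(5.15) + f(6.25) + f(7.35) + f(8.45)].
Sum ≈ 0.3213.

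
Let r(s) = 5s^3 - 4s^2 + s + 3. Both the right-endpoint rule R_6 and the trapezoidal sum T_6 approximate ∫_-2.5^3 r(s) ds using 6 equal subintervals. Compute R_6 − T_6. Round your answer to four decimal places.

R_6 ≈ 108.432436.
T_6 ≈ 13.270978.
R_6 − T_6 ≈ 95.1615.

95.1615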